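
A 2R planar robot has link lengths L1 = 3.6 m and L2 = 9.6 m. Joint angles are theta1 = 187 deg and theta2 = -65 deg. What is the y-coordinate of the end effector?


Convert angles to radians: theta1 = 3.2638, theta2 = -1.1345
y = L1*sin(theta1) + L2*sin(theta1+theta2)
y = -0.4387 + 8.1413
y = 7.7025


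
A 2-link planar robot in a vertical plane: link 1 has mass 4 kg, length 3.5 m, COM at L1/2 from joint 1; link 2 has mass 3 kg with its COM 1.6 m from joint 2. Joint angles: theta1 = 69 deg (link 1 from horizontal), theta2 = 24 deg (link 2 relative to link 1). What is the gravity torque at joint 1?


Horizontal distance from joint 1 to link-1 COM:
  x_c1 = (L1/2)*cos(t1) = 1.75 * 0.3584 = 0.6271 m
Horizontal distance from joint 1 to link-2 COM:
  x_c2 = L1*cos(t1) + Lc2*cos(t1+t2)
       = 3.5*0.3584 + 1.6*-0.0523 = 1.1706 m
tau1 = m1*g*x_c1 + m2*g*x_c2
     = 4*9.81*0.6271 + 3*9.81*1.1706
     = 24.6091 + 34.4493
     = 59.0584 Nm


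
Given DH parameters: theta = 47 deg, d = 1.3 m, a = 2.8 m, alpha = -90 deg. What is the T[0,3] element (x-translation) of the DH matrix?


T[0,3] = a * cos(theta)
= 2.8 * cos(47 deg)
= 2.8 * 0.682
= 1.9096


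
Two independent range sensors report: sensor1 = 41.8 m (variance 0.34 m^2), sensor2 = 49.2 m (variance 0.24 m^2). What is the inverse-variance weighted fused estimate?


w1 = (1/var1) / (1/var1 + 1/var2)
   = 2.9412 / (2.9412 + 4.1667) = 0.4138
w2 = 1 - w1 = 0.5862
fused = w1*s1 + w2*s2 = 17.2966 + 28.8414
= 46.1379 m


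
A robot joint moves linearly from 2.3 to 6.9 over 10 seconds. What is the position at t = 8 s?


s = t/T = 8/10 = 0.8
p(t) = p0 + (pf-p0)*s
= 2.3 + (6.9 - 2.3) * 0.8
= 5.98


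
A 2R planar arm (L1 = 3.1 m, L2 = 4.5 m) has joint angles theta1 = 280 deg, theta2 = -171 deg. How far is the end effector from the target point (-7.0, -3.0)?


End effector via forward kinematics:
x = L1*cos(t1) + L2*cos(t1+t2) = -0.9267
y = L1*sin(t1) + L2*sin(t1+t2) = 1.2019
Distance to target:
d = sqrt((-7.0 - -0.9267)^2 + (-3.0 - 1.2019)^2)
= sqrt(36.8844 + 17.6562)
= 7.3852 m


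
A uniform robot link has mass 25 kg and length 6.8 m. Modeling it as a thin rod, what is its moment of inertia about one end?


I = (1/3) * m * L^2
= (1/3) * 25 * 6.8^2
= 0.333333 * 25 * 46.24
= 385.3333 kg*m^2


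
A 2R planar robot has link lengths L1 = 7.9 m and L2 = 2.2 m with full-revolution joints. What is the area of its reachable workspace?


r_max = L1 + L2 = 10.1 m
r_min = |L1 - L2| = 5.7 m
Area = pi*(r_max^2 - r_min^2)
= pi*(102.01 - 32.49)
= pi * 69.52
= 218.4035 m^2


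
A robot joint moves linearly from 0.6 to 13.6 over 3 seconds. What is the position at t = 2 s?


s = t/T = 2/3 = 0.6667
p(t) = p0 + (pf-p0)*s
= 0.6 + (13.6 - 0.6) * 0.6667
= 9.2667


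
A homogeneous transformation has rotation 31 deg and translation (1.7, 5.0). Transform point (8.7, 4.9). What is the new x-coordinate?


x' = cos(theta)*px - sin(theta)*py + tx
= 0.8572*8.7 - 0.515*4.9 + 1.7
= 6.6337


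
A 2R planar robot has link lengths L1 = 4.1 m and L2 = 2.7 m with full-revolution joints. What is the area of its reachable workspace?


r_max = L1 + L2 = 6.8 m
r_min = |L1 - L2| = 1.4 m
Area = pi*(r_max^2 - r_min^2)
= pi*(46.24 - 1.96)
= pi * 44.28
= 139.1097 m^2


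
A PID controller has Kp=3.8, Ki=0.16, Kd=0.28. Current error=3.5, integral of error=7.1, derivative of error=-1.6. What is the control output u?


u = Kp*e + Ki*int(e) + Kd*de/dt
= 3.8*3.5 + 0.16*7.1 + 0.28*(-1.6)
= 13.3 + 1.136 + -0.448
= 13.988


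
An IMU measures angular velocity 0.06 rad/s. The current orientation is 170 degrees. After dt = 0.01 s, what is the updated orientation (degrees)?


delta_theta = w * dt = 0.06 * 0.01 = 0.0006 rad
= 0.0344 deg
theta_new = 170 + 0.0344 = 170.0344 deg


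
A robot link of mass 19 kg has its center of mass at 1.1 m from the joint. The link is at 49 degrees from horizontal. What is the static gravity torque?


tau = m*g*L*cos(angle)
= 19 * 9.81 * 1.1 * cos(49 deg)
= 19 * 9.81 * 1.1 * 0.6561
= 134.5111 Nm


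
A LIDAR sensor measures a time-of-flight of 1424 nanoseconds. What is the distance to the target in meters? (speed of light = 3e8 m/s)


tof = 1424 ns = 1.424e-06 s
dist = c * tof / 2
= 3e8 * 1.424e-06 / 2
= 213.6 m


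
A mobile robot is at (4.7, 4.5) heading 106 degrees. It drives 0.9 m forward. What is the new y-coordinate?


y_new = y0 + d*sin(theta)
= 4.5 + 0.9*sin(106)
= 4.5 + 0.8651
= 5.3651


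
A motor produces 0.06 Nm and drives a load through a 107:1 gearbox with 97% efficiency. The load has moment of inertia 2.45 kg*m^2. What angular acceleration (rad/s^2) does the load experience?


tau_out = tau_motor * N * eta
= 0.06 * 107 * 0.97 = 6.2274 Nm
alpha = tau_out / I = 6.2274 / 2.45
= 2.5418 rad/s^2


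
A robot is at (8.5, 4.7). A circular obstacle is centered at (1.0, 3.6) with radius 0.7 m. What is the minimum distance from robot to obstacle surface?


center_dist = sqrt((8.5-1.0)^2 + (4.7-3.6)^2)
= sqrt(56.25 + 1.21)
= 7.5802
min_dist = center_dist - radius = 7.5802 - 0.7 = 6.8802 m


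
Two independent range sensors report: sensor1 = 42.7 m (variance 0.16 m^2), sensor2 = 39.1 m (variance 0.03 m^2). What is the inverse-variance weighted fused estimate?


w1 = (1/var1) / (1/var1 + 1/var2)
   = 6.25 / (6.25 + 33.3333) = 0.1579
w2 = 1 - w1 = 0.8421
fused = w1*s1 + w2*s2 = 6.7421 + 32.9263
= 39.6684 m


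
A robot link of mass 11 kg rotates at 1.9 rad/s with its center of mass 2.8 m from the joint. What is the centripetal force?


F = m * omega^2 * r
= 11 * 1.9^2 * 2.8
= 11 * 3.61 * 2.8
= 111.188 N


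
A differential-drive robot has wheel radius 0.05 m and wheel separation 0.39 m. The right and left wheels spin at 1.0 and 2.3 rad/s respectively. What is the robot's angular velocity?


vR = r*wR = 0.05*1.0 = 0.05 m/s
vL = r*wL = 0.05*2.3 = 0.115 m/s
v = (vR+vL)/2 = 0.0825 m/s
omega = (vR-vL)/L = -0.1667 rad/s
angular velocity = -0.1667 rad/s


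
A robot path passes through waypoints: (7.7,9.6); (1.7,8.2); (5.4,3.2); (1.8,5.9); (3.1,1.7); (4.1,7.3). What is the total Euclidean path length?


Segment lengths:
  seg1 = sqrt((-6.0)^2 + (-1.4)^2) = 6.1612
  seg2 = sqrt((3.7)^2 + (-5.0)^2) = 6.2201
  seg3 = sqrt((-3.6)^2 + (2.7)^2) = 4.5
  seg4 = sqrt((1.3)^2 + (-4.2)^2) = 4.3966
  seg5 = sqrt((1.0)^2 + (5.6)^2) = 5.6886
Total = 26.9665


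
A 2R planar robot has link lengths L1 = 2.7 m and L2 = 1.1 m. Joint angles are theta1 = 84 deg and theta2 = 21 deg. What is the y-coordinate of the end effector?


Convert angles to radians: theta1 = 1.4661, theta2 = 0.3665
y = L1*sin(theta1) + L2*sin(theta1+theta2)
y = 2.6852 + 1.0625
y = 3.7477


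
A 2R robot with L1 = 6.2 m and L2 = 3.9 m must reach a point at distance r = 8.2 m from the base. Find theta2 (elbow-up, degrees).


cos(theta2) = (r^2 - L1^2 - L2^2) / (2*L1*L2)
cos(theta2) = (67.24 - 38.44 - 15.21) / 48.36
cos(theta2) = 0.281017
theta2 = 73.6791 degrees


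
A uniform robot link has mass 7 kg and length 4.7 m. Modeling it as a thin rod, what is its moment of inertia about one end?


I = (1/3) * m * L^2
= (1/3) * 7 * 4.7^2
= 0.333333 * 7 * 22.09
= 51.5433 kg*m^2


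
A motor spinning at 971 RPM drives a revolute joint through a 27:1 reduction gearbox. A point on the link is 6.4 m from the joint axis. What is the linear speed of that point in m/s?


omega_motor = 971 * 2*pi/60 = 101.6829 rad/s
omega_joint = omega_motor / 27 = 3.766 rad/s
v = omega_joint * r = 3.766 * 6.4
= 24.1026 m/s


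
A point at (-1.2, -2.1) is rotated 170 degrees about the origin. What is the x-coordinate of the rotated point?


x' = x*cos(theta) - y*sin(theta)
cos(170 deg) = -0.9848, sin(170 deg) = 0.1736
x' = -1.2 * -0.9848 - -2.1 * 0.1736
= 1.1818 - -0.3647
= 1.5464


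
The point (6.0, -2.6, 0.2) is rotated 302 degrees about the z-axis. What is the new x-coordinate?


Rotation about z-axis: x' = x*cos(theta) - y*sin(theta)
= 6.0 * 0.5299 - -2.6 * -0.848
= 0.9746


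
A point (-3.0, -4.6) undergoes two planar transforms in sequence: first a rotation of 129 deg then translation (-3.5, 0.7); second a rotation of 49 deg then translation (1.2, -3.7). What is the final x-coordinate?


After transform 1:
x1 = cos(129)*-3.0 - sin(129)*-4.6 + -3.5 = 1.9628
y1 = sin(129)*-3.0 + cos(129)*-4.6 + 0.7 = 1.2634
After transform 2:
x2 = cos(49)*1.9628 - sin(49)*1.2634 + 1.2
= 1.5342


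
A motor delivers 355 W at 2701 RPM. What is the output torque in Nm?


omega = 2701 * 2*pi/60 = 282.8481 rad/s
tau = P / omega = 355 / 282.8481
= 1.2551 Nm


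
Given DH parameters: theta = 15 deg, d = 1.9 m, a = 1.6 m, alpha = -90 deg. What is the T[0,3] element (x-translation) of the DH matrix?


T[0,3] = a * cos(theta)
= 1.6 * cos(15 deg)
= 1.6 * 0.9659
= 1.5455


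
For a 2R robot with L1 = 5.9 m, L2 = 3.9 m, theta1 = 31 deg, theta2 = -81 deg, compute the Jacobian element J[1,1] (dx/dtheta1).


J[1,1] = -L1*sin(t1) - L2*sin(t1+t2)
= -5.9*sin(31) - 3.9*sin(-50)
= -0.0512


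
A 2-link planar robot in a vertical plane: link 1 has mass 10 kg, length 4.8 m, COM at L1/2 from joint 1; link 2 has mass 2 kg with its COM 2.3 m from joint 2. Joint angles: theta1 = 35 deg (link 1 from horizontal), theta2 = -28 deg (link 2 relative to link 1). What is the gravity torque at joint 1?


Horizontal distance from joint 1 to link-1 COM:
  x_c1 = (L1/2)*cos(t1) = 2.4 * 0.8192 = 1.966 m
Horizontal distance from joint 1 to link-2 COM:
  x_c2 = L1*cos(t1) + Lc2*cos(t1+t2)
       = 4.8*0.8192 + 2.3*0.9925 = 6.2148 m
tau1 = m1*g*x_c1 + m2*g*x_c2
     = 10*9.81*1.966 + 2*9.81*6.2148
     = 192.8612 + 121.9341
     = 314.7953 Nm


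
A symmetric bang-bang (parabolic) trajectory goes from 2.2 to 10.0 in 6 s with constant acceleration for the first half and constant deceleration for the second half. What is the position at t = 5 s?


Symmetric rest-to-rest: each phase covers (pf-p0)/2 in time T/2. 0.5*a*(T/2)^2 = (pf-p0)/2 => a = 4*(pf-p0)/T^2
a = 4*(10.0-2.2)/6^2 = 0.8667
t = 5 is in the deceleration phase (t > T/2).
p = pf - 0.5*a*(T-t)^2 = 10.0 - 0.5*0.8667*1^2
= 9.5667


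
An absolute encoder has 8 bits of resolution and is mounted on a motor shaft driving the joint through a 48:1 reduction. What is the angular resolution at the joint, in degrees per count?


counts = 2^8 = 256
effective counts at joint = 256 * 48 = 12288
resolution = 360 / 12288
= 0.0293 deg/count


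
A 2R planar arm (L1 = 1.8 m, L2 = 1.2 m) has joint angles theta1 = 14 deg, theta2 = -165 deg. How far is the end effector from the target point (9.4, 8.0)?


End effector via forward kinematics:
x = L1*cos(t1) + L2*cos(t1+t2) = 0.697
y = L1*sin(t1) + L2*sin(t1+t2) = -0.1463
Distance to target:
d = sqrt((9.4 - 0.697)^2 + (8.0 - -0.1463)^2)
= sqrt(75.7424 + 66.3624)
= 11.9208 m


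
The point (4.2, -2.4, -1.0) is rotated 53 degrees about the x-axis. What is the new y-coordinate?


Rotation about x-axis: y' = y*cos(theta) - z*sin(theta)
= -2.4 * 0.6018 - -1.0 * 0.7986
= -0.6457


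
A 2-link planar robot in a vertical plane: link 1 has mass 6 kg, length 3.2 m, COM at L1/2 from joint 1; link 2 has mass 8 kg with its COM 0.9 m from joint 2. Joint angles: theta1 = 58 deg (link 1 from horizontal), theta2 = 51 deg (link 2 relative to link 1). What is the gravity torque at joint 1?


Horizontal distance from joint 1 to link-1 COM:
  x_c1 = (L1/2)*cos(t1) = 1.6 * 0.5299 = 0.8479 m
Horizontal distance from joint 1 to link-2 COM:
  x_c2 = L1*cos(t1) + Lc2*cos(t1+t2)
       = 3.2*0.5299 + 0.9*-0.3256 = 1.4027 m
tau1 = m1*g*x_c1 + m2*g*x_c2
     = 6*9.81*0.8479 + 8*9.81*1.4027
     = 49.9057 + 110.0863
     = 159.992 Nm


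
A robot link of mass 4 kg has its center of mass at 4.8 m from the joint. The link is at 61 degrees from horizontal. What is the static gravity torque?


tau = m*g*L*cos(angle)
= 4 * 9.81 * 4.8 * cos(61 deg)
= 4 * 9.81 * 4.8 * 0.4848
= 91.3149 Nm


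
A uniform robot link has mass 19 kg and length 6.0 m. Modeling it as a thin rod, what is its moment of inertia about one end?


I = (1/3) * m * L^2
= (1/3) * 19 * 6.0^2
= 0.333333 * 19 * 36.0
= 228.0 kg*m^2


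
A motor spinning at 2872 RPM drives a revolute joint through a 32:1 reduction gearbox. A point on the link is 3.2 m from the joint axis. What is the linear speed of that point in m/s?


omega_motor = 2872 * 2*pi/60 = 300.7551 rad/s
omega_joint = omega_motor / 32 = 9.3986 rad/s
v = omega_joint * r = 9.3986 * 3.2
= 30.0755 m/s


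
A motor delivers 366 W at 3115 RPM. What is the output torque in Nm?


omega = 3115 * 2*pi/60 = 326.202 rad/s
tau = P / omega = 366 / 326.202
= 1.122 Nm


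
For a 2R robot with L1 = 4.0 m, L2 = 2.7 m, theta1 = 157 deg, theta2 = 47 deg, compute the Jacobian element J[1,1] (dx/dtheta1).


J[1,1] = -L1*sin(t1) - L2*sin(t1+t2)
= -4.0*sin(157) - 2.7*sin(204)
= -0.4647


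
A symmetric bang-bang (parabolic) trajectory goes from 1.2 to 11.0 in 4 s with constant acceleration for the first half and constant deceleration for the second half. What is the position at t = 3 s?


Symmetric rest-to-rest: each phase covers (pf-p0)/2 in time T/2. 0.5*a*(T/2)^2 = (pf-p0)/2 => a = 4*(pf-p0)/T^2
a = 4*(11.0-1.2)/4^2 = 2.45
t = 3 is in the deceleration phase (t > T/2).
p = pf - 0.5*a*(T-t)^2 = 11.0 - 0.5*2.45*1^2
= 9.775


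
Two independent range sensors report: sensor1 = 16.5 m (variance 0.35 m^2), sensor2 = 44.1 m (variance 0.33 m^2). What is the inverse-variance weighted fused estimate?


w1 = (1/var1) / (1/var1 + 1/var2)
   = 2.8571 / (2.8571 + 3.0303) = 0.4853
w2 = 1 - w1 = 0.5147
fused = w1*s1 + w2*s2 = 8.0074 + 22.6985
= 30.7059 m


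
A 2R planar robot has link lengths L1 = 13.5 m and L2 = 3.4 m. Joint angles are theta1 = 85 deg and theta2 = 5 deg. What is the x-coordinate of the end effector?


Convert angles to radians: theta1 = 1.4835, theta2 = 0.0873
x = L1*cos(theta1) + L2*cos(theta1+theta2)
x = 1.1766 + 0.0
x = 1.1766


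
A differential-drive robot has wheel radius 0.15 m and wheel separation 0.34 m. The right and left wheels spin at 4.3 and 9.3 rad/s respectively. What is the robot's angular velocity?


vR = r*wR = 0.15*4.3 = 0.645 m/s
vL = r*wL = 0.15*9.3 = 1.395 m/s
v = (vR+vL)/2 = 1.02 m/s
omega = (vR-vL)/L = -2.2059 rad/s
angular velocity = -2.2059 rad/s


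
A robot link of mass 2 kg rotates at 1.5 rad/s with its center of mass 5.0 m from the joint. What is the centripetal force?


F = m * omega^2 * r
= 2 * 1.5^2 * 5.0
= 2 * 2.25 * 5.0
= 22.5 N


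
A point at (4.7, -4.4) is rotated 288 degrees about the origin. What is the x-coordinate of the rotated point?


x' = x*cos(theta) - y*sin(theta)
cos(288 deg) = 0.309, sin(288 deg) = -0.9511
x' = 4.7 * 0.309 - -4.4 * -0.9511
= 1.4524 - 4.1846
= -2.7323


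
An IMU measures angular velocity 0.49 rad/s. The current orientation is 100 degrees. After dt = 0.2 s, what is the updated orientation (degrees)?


delta_theta = w * dt = 0.49 * 0.2 = 0.098 rad
= 5.615 deg
theta_new = 100 + 5.615 = 105.615 deg


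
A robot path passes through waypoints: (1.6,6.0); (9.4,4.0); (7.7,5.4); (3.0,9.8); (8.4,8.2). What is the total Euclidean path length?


Segment lengths:
  seg1 = sqrt((7.8)^2 + (-2.0)^2) = 8.0523
  seg2 = sqrt((-1.7)^2 + (1.4)^2) = 2.2023
  seg3 = sqrt((-4.7)^2 + (4.4)^2) = 6.4382
  seg4 = sqrt((5.4)^2 + (-1.6)^2) = 5.6321
Total = 22.3248


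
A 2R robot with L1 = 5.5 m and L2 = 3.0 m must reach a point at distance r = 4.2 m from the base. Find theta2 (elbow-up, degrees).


cos(theta2) = (r^2 - L1^2 - L2^2) / (2*L1*L2)
cos(theta2) = (17.64 - 30.25 - 9.0) / 33.0
cos(theta2) = -0.654848
theta2 = 130.9082 degrees


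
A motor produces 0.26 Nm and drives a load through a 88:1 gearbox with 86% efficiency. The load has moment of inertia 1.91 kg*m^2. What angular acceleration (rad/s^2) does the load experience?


tau_out = tau_motor * N * eta
= 0.26 * 88 * 0.86 = 19.6768 Nm
alpha = tau_out / I = 19.6768 / 1.91
= 10.302 rad/s^2


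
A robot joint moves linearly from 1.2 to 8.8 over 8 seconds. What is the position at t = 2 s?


s = t/T = 2/8 = 0.25
p(t) = p0 + (pf-p0)*s
= 1.2 + (8.8 - 1.2) * 0.25
= 3.1


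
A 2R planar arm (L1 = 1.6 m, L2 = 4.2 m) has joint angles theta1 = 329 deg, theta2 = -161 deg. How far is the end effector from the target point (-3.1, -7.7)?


End effector via forward kinematics:
x = L1*cos(t1) + L2*cos(t1+t2) = -2.7368
y = L1*sin(t1) + L2*sin(t1+t2) = 0.0492
Distance to target:
d = sqrt((-3.1 - -2.7368)^2 + (-7.7 - 0.0492)^2)
= sqrt(0.1319 + 60.0496)
= 7.7577 m


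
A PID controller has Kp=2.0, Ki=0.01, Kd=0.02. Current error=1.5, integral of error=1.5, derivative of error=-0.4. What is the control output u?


u = Kp*e + Ki*int(e) + Kd*de/dt
= 2.0*1.5 + 0.01*1.5 + 0.02*(-0.4)
= 3.0 + 0.015 + -0.008
= 3.007


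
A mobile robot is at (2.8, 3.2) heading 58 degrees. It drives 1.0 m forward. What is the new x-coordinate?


x_new = x0 + d*cos(theta)
= 2.8 + 1.0*cos(58)
= 2.8 + 0.5299
= 3.3299


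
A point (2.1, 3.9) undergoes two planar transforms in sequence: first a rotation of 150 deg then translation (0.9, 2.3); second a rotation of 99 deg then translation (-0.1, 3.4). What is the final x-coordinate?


After transform 1:
x1 = cos(150)*2.1 - sin(150)*3.9 + 0.9 = -2.8687
y1 = sin(150)*2.1 + cos(150)*3.9 + 2.3 = -0.0275
After transform 2:
x2 = cos(99)*-2.8687 - sin(99)*-0.0275 + -0.1
= 0.3759


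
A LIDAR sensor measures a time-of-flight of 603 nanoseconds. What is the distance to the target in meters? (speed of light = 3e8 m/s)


tof = 603 ns = 6.03e-07 s
dist = c * tof / 2
= 3e8 * 6.03e-07 / 2
= 90.45 m


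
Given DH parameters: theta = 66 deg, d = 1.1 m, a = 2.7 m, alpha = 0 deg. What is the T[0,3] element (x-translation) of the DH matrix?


T[0,3] = a * cos(theta)
= 2.7 * cos(66 deg)
= 2.7 * 0.4067
= 1.0982


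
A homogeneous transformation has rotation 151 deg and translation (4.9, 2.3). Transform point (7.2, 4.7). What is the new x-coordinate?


x' = cos(theta)*px - sin(theta)*py + tx
= -0.8746*7.2 - 0.4848*4.7 + 4.9
= -3.6759


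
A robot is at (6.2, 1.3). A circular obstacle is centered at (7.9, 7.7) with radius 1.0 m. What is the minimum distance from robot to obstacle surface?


center_dist = sqrt((6.2-7.9)^2 + (1.3-7.7)^2)
= sqrt(2.89 + 40.96)
= 6.6219
min_dist = center_dist - radius = 6.6219 - 1.0 = 5.6219 m


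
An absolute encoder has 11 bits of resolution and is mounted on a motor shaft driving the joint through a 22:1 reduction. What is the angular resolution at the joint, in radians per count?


counts = 2^11 = 2048
effective counts at joint = 2048 * 22 = 45056
resolution = 2*pi / 45056
= 1.3945e-04 rad/count


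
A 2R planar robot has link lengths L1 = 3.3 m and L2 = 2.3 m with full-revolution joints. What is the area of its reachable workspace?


r_max = L1 + L2 = 5.6 m
r_min = |L1 - L2| = 1.0 m
Area = pi*(r_max^2 - r_min^2)
= pi*(31.36 - 1.0)
= pi * 30.36
= 95.3788 m^2


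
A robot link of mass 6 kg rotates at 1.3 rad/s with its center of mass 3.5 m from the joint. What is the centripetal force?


F = m * omega^2 * r
= 6 * 1.3^2 * 3.5
= 6 * 1.69 * 3.5
= 35.49 N


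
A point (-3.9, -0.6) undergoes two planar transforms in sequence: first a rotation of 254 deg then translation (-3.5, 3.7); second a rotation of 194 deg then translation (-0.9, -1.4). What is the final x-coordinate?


After transform 1:
x1 = cos(254)*-3.9 - sin(254)*-0.6 + -3.5 = -3.0018
y1 = sin(254)*-3.9 + cos(254)*-0.6 + 3.7 = 7.6143
After transform 2:
x2 = cos(194)*-3.0018 - sin(194)*7.6143 + -0.9
= 3.8547


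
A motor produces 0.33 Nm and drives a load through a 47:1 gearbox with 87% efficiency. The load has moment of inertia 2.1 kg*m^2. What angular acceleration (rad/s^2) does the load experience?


tau_out = tau_motor * N * eta
= 0.33 * 47 * 0.87 = 13.4937 Nm
alpha = tau_out / I = 13.4937 / 2.1
= 6.4256 rad/s^2


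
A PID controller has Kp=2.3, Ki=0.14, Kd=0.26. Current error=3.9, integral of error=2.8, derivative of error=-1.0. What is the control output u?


u = Kp*e + Ki*int(e) + Kd*de/dt
= 2.3*3.9 + 0.14*2.8 + 0.26*(-1.0)
= 8.97 + 0.392 + -0.26
= 9.102


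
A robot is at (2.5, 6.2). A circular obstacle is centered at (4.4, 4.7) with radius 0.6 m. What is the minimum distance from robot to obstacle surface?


center_dist = sqrt((2.5-4.4)^2 + (6.2-4.7)^2)
= sqrt(3.61 + 2.25)
= 2.4207
min_dist = center_dist - radius = 2.4207 - 0.6 = 1.8207 m


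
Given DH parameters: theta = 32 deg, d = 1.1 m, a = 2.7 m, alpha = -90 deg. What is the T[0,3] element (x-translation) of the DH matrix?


T[0,3] = a * cos(theta)
= 2.7 * cos(32 deg)
= 2.7 * 0.848
= 2.2897


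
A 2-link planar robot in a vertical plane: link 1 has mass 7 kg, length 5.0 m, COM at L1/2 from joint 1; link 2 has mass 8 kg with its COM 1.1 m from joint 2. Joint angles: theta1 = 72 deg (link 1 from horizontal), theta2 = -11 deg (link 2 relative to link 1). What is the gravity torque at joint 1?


Horizontal distance from joint 1 to link-1 COM:
  x_c1 = (L1/2)*cos(t1) = 2.5 * 0.309 = 0.7725 m
Horizontal distance from joint 1 to link-2 COM:
  x_c2 = L1*cos(t1) + Lc2*cos(t1+t2)
       = 5.0*0.309 + 1.1*0.4848 = 2.0784 m
tau1 = m1*g*x_c1 + m2*g*x_c2
     = 7*9.81*0.7725 + 8*9.81*2.0784
     = 53.0505 + 163.1109
     = 216.1614 Nm


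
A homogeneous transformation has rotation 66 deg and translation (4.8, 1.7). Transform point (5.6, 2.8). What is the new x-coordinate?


x' = cos(theta)*px - sin(theta)*py + tx
= 0.4067*5.6 - 0.9135*2.8 + 4.8
= 4.5198


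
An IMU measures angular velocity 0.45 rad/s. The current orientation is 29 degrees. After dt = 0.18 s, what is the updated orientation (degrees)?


delta_theta = w * dt = 0.45 * 0.18 = 0.081 rad
= 4.641 deg
theta_new = 29 + 4.641 = 33.641 deg


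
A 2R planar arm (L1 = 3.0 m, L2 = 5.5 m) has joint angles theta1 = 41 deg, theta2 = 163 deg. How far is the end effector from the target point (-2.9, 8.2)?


End effector via forward kinematics:
x = L1*cos(t1) + L2*cos(t1+t2) = -2.7604
y = L1*sin(t1) + L2*sin(t1+t2) = -0.2689
Distance to target:
d = sqrt((-2.9 - -2.7604)^2 + (8.2 - -0.2689)^2)
= sqrt(0.0195 + 71.7218)
= 8.47 m


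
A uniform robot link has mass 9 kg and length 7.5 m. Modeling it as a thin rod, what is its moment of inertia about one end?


I = (1/3) * m * L^2
= (1/3) * 9 * 7.5^2
= 0.333333 * 9 * 56.25
= 168.75 kg*m^2


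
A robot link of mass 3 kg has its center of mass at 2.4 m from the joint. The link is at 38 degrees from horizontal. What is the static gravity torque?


tau = m*g*L*cos(angle)
= 3 * 9.81 * 2.4 * cos(38 deg)
= 3 * 9.81 * 2.4 * 0.788
= 55.6588 Nm


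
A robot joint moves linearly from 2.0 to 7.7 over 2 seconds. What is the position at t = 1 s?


s = t/T = 1/2 = 0.5
p(t) = p0 + (pf-p0)*s
= 2.0 + (7.7 - 2.0) * 0.5
= 4.85


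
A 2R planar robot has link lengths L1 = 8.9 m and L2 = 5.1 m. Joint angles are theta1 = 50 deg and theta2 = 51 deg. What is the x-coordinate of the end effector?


Convert angles to radians: theta1 = 0.8727, theta2 = 0.8901
x = L1*cos(theta1) + L2*cos(theta1+theta2)
x = 5.7208 + -0.9731
x = 4.7477


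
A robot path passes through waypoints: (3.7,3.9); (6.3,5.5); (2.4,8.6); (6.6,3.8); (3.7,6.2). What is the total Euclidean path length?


Segment lengths:
  seg1 = sqrt((2.6)^2 + (1.6)^2) = 3.0529
  seg2 = sqrt((-3.9)^2 + (3.1)^2) = 4.982
  seg3 = sqrt((4.2)^2 + (-4.8)^2) = 6.3781
  seg4 = sqrt((-2.9)^2 + (2.4)^2) = 3.7643
Total = 18.1772


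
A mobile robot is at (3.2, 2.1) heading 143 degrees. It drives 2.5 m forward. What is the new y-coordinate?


y_new = y0 + d*sin(theta)
= 2.1 + 2.5*sin(143)
= 2.1 + 1.5045
= 3.6045


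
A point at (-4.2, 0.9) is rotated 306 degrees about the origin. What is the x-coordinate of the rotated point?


x' = x*cos(theta) - y*sin(theta)
cos(306 deg) = 0.5878, sin(306 deg) = -0.809
x' = -4.2 * 0.5878 - 0.9 * -0.809
= -2.4687 - -0.7281
= -1.7406


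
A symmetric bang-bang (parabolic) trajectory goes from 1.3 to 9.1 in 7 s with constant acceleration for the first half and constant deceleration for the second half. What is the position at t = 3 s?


Symmetric rest-to-rest: each phase covers (pf-p0)/2 in time T/2. 0.5*a*(T/2)^2 = (pf-p0)/2 => a = 4*(pf-p0)/T^2
a = 4*(9.1-1.3)/7^2 = 0.6367
t = 3 is in the acceleration phase (t <= T/2).
p = p0 + 0.5*a*t^2 = 1.3 + 0.5*0.6367*3^2
= 4.1653


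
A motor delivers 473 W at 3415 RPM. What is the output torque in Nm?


omega = 3415 * 2*pi/60 = 357.618 rad/s
tau = P / omega = 473 / 357.618
= 1.3226 Nm


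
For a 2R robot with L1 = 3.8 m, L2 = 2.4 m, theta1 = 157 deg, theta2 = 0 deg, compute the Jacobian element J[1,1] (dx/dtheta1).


J[1,1] = -L1*sin(t1) - L2*sin(t1+t2)
= -3.8*sin(157) - 2.4*sin(157)
= -2.4225


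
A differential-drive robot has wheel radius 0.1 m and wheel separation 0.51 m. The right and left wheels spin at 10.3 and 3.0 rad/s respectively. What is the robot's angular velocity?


vR = r*wR = 0.1*10.3 = 1.03 m/s
vL = r*wL = 0.1*3.0 = 0.3 m/s
v = (vR+vL)/2 = 0.665 m/s
omega = (vR-vL)/L = 1.4314 rad/s
angular velocity = 1.4314 rad/s


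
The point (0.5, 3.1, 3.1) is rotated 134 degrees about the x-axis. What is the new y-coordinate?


Rotation about x-axis: y' = y*cos(theta) - z*sin(theta)
= 3.1 * -0.6947 - 3.1 * 0.7193
= -4.3834


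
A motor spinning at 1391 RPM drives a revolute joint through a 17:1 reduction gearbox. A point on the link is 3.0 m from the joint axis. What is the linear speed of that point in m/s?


omega_motor = 1391 * 2*pi/60 = 145.6652 rad/s
omega_joint = omega_motor / 17 = 8.5685 rad/s
v = omega_joint * r = 8.5685 * 3.0
= 25.7056 m/s


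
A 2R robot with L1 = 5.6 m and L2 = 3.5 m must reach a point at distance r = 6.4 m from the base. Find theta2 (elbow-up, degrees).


cos(theta2) = (r^2 - L1^2 - L2^2) / (2*L1*L2)
cos(theta2) = (40.96 - 31.36 - 12.25) / 39.2
cos(theta2) = -0.067602
theta2 = 93.8763 degrees


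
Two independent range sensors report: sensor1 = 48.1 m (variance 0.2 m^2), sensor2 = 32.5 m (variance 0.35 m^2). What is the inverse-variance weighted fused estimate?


w1 = (1/var1) / (1/var1 + 1/var2)
   = 5.0 / (5.0 + 2.8571) = 0.6364
w2 = 1 - w1 = 0.3636
fused = w1*s1 + w2*s2 = 30.6091 + 11.8182
= 42.4273 m


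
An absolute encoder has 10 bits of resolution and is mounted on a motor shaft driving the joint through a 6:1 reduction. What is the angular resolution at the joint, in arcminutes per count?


counts = 2^10 = 1024
effective counts at joint = 1024 * 6 = 6144
resolution = 360*60 / 6144
= 3.5156 arcmin/count


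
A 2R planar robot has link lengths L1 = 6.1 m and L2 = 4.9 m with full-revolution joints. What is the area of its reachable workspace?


r_max = L1 + L2 = 11.0 m
r_min = |L1 - L2| = 1.2 m
Area = pi*(r_max^2 - r_min^2)
= pi*(121.0 - 1.44)
= pi * 119.56
= 375.6088 m^2


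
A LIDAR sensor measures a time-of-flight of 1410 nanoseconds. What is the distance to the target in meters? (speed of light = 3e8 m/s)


tof = 1410 ns = 1.41e-06 s
dist = c * tof / 2
= 3e8 * 1.41e-06 / 2
= 211.5 m


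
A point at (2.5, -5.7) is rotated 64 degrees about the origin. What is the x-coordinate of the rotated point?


x' = x*cos(theta) - y*sin(theta)
cos(64 deg) = 0.4384, sin(64 deg) = 0.8988
x' = 2.5 * 0.4384 - -5.7 * 0.8988
= 1.0959 - -5.1231
= 6.2191


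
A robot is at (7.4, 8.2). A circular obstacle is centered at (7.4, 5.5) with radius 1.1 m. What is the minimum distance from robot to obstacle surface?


center_dist = sqrt((7.4-7.4)^2 + (8.2-5.5)^2)
= sqrt(0.0 + 7.29)
= 2.7
min_dist = center_dist - radius = 2.7 - 1.1 = 1.6 m


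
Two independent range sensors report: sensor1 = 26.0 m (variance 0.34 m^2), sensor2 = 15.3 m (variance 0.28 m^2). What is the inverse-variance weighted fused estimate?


w1 = (1/var1) / (1/var1 + 1/var2)
   = 2.9412 / (2.9412 + 3.5714) = 0.4516
w2 = 1 - w1 = 0.5484
fused = w1*s1 + w2*s2 = 11.7419 + 8.3903
= 20.1323 m


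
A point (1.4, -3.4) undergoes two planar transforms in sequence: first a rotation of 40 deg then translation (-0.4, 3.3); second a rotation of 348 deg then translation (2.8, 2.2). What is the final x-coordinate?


After transform 1:
x1 = cos(40)*1.4 - sin(40)*-3.4 + -0.4 = 2.8579
y1 = sin(40)*1.4 + cos(40)*-3.4 + 3.3 = 1.5954
After transform 2:
x2 = cos(348)*2.8579 - sin(348)*1.5954 + 2.8
= 5.9272


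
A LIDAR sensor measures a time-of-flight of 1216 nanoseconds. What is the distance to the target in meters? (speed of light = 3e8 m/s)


tof = 1216 ns = 1.216e-06 s
dist = c * tof / 2
= 3e8 * 1.216e-06 / 2
= 182.4 m


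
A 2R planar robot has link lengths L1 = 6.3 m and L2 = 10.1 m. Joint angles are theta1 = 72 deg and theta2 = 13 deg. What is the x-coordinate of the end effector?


Convert angles to radians: theta1 = 1.2566, theta2 = 0.2269
x = L1*cos(theta1) + L2*cos(theta1+theta2)
x = 1.9468 + 0.8803
x = 2.8271


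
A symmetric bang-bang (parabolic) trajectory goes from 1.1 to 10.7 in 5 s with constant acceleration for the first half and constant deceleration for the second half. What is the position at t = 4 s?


Symmetric rest-to-rest: each phase covers (pf-p0)/2 in time T/2. 0.5*a*(T/2)^2 = (pf-p0)/2 => a = 4*(pf-p0)/T^2
a = 4*(10.7-1.1)/5^2 = 1.536
t = 4 is in the deceleration phase (t > T/2).
p = pf - 0.5*a*(T-t)^2 = 10.7 - 0.5*1.536*1^2
= 9.932


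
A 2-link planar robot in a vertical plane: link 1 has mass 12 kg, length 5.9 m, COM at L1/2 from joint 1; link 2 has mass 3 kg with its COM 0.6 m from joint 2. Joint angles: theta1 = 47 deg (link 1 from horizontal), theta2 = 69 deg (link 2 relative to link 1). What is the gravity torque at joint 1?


Horizontal distance from joint 1 to link-1 COM:
  x_c1 = (L1/2)*cos(t1) = 2.95 * 0.682 = 2.0119 m
Horizontal distance from joint 1 to link-2 COM:
  x_c2 = L1*cos(t1) + Lc2*cos(t1+t2)
       = 5.9*0.682 + 0.6*-0.4384 = 3.7608 m
tau1 = m1*g*x_c1 + m2*g*x_c2
     = 12*9.81*2.0119 + 3*9.81*3.7608
     = 236.8403 + 110.6794
     = 347.5197 Nm


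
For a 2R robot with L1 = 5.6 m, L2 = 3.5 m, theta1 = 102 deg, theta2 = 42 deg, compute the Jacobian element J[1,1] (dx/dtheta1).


J[1,1] = -L1*sin(t1) - L2*sin(t1+t2)
= -5.6*sin(102) - 3.5*sin(144)
= -7.5349


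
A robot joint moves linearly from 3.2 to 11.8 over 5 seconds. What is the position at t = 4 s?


s = t/T = 4/5 = 0.8
p(t) = p0 + (pf-p0)*s
= 3.2 + (11.8 - 3.2) * 0.8
= 10.08


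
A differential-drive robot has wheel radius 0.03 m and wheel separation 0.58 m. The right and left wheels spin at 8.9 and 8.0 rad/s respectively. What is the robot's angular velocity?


vR = r*wR = 0.03*8.9 = 0.267 m/s
vL = r*wL = 0.03*8.0 = 0.24 m/s
v = (vR+vL)/2 = 0.2535 m/s
omega = (vR-vL)/L = 0.0466 rad/s
angular velocity = 0.0466 rad/s


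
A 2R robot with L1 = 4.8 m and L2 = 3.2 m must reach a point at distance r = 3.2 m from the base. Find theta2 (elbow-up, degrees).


cos(theta2) = (r^2 - L1^2 - L2^2) / (2*L1*L2)
cos(theta2) = (10.24 - 23.04 - 10.24) / 30.72
cos(theta2) = -0.75
theta2 = 138.5904 degrees


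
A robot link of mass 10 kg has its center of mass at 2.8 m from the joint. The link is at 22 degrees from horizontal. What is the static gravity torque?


tau = m*g*L*cos(angle)
= 10 * 9.81 * 2.8 * cos(22 deg)
= 10 * 9.81 * 2.8 * 0.9272
= 254.6789 Nm


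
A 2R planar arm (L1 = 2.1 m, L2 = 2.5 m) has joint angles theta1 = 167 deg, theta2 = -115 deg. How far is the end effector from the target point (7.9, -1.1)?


End effector via forward kinematics:
x = L1*cos(t1) + L2*cos(t1+t2) = -0.507
y = L1*sin(t1) + L2*sin(t1+t2) = 2.4424
Distance to target:
d = sqrt((7.9 - -0.507)^2 + (-1.1 - 2.4424)^2)
= sqrt(70.678 + 12.5488)
= 9.1229 m


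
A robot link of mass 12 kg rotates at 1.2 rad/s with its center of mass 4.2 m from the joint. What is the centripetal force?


F = m * omega^2 * r
= 12 * 1.2^2 * 4.2
= 12 * 1.44 * 4.2
= 72.576 N


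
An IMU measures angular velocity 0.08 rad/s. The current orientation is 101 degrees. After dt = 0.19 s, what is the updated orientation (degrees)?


delta_theta = w * dt = 0.08 * 0.19 = 0.0152 rad
= 0.8709 deg
theta_new = 101 + 0.8709 = 101.8709 deg


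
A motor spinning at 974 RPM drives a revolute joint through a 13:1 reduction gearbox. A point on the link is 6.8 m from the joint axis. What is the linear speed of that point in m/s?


omega_motor = 974 * 2*pi/60 = 101.997 rad/s
omega_joint = omega_motor / 13 = 7.8459 rad/s
v = omega_joint * r = 7.8459 * 6.8
= 53.3523 m/s


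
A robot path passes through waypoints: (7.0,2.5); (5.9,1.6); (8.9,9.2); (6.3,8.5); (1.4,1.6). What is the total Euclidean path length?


Segment lengths:
  seg1 = sqrt((-1.1)^2 + (-0.9)^2) = 1.4213
  seg2 = sqrt((3.0)^2 + (7.6)^2) = 8.1707
  seg3 = sqrt((-2.6)^2 + (-0.7)^2) = 2.6926
  seg4 = sqrt((-4.9)^2 + (-6.9)^2) = 8.4629
Total = 20.7474


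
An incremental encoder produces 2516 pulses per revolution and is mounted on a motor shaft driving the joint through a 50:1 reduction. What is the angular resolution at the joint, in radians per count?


counts per rev = 2516
effective counts at joint = 2516 * 50 = 125800
resolution = 2*pi / 125800
= 4.9946e-05 rad/count


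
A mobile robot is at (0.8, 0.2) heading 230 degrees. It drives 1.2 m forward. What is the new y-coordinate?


y_new = y0 + d*sin(theta)
= 0.2 + 1.2*sin(230)
= 0.2 + -0.9193
= -0.7193


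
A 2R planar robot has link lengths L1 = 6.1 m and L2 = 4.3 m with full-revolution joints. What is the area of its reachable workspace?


r_max = L1 + L2 = 10.4 m
r_min = |L1 - L2| = 1.8 m
Area = pi*(r_max^2 - r_min^2)
= pi*(108.16 - 3.24)
= pi * 104.92
= 329.6159 m^2


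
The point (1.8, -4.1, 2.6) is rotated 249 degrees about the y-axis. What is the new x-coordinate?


Rotation about y-axis: x' = x*cos(theta) + z*sin(theta)
= 1.8 * -0.3584 + 2.6 * -0.9336
= -3.0724


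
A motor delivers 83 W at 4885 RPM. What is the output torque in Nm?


omega = 4885 * 2*pi/60 = 511.556 rad/s
tau = P / omega = 83 / 511.556
= 0.1623 Nm


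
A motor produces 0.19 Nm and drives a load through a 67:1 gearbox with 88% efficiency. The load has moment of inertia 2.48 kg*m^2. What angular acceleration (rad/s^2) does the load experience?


tau_out = tau_motor * N * eta
= 0.19 * 67 * 0.88 = 11.2024 Nm
alpha = tau_out / I = 11.2024 / 2.48
= 4.5171 rad/s^2


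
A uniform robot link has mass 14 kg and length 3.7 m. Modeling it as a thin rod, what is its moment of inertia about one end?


I = (1/3) * m * L^2
= (1/3) * 14 * 3.7^2
= 0.333333 * 14 * 13.69
= 63.8867 kg*m^2


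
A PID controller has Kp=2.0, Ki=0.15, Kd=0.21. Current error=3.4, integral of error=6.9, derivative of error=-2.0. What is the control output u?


u = Kp*e + Ki*int(e) + Kd*de/dt
= 2.0*3.4 + 0.15*6.9 + 0.21*(-2.0)
= 6.8 + 1.035 + -0.42
= 7.415


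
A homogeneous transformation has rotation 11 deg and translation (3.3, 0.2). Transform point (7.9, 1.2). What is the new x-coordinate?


x' = cos(theta)*px - sin(theta)*py + tx
= 0.9816*7.9 - 0.1908*1.2 + 3.3
= 10.8259


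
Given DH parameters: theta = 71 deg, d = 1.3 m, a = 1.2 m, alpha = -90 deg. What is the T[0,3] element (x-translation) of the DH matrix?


T[0,3] = a * cos(theta)
= 1.2 * cos(71 deg)
= 1.2 * 0.3256
= 0.3907


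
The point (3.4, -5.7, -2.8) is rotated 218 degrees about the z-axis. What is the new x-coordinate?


Rotation about z-axis: x' = x*cos(theta) - y*sin(theta)
= 3.4 * -0.788 - -5.7 * -0.6157
= -6.1885


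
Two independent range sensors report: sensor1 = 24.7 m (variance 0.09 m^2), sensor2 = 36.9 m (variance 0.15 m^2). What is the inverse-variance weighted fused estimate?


w1 = (1/var1) / (1/var1 + 1/var2)
   = 11.1111 / (11.1111 + 6.6667) = 0.625
w2 = 1 - w1 = 0.375
fused = w1*s1 + w2*s2 = 15.4375 + 13.8375
= 29.275 m


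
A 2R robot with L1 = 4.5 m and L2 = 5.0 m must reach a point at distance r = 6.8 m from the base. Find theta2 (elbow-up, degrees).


cos(theta2) = (r^2 - L1^2 - L2^2) / (2*L1*L2)
cos(theta2) = (46.24 - 20.25 - 25.0) / 45.0
cos(theta2) = 0.022
theta2 = 88.7394 degrees


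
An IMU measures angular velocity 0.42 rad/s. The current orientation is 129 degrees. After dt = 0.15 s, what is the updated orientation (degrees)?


delta_theta = w * dt = 0.42 * 0.15 = 0.063 rad
= 3.6096 deg
theta_new = 129 + 3.6096 = 132.6096 deg


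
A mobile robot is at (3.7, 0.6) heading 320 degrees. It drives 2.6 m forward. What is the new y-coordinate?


y_new = y0 + d*sin(theta)
= 0.6 + 2.6*sin(320)
= 0.6 + -1.6712
= -1.0712


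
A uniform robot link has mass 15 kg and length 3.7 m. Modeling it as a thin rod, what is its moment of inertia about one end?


I = (1/3) * m * L^2
= (1/3) * 15 * 3.7^2
= 0.333333 * 15 * 13.69
= 68.45 kg*m^2


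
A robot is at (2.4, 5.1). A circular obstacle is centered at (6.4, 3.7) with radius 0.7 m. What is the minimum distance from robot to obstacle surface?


center_dist = sqrt((2.4-6.4)^2 + (5.1-3.7)^2)
= sqrt(16.0 + 1.96)
= 4.2379
min_dist = center_dist - radius = 4.2379 - 0.7 = 3.5379 m


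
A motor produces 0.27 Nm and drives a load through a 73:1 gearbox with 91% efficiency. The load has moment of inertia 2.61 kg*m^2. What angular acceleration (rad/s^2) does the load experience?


tau_out = tau_motor * N * eta
= 0.27 * 73 * 0.91 = 17.9361 Nm
alpha = tau_out / I = 17.9361 / 2.61
= 6.8721 rad/s^2


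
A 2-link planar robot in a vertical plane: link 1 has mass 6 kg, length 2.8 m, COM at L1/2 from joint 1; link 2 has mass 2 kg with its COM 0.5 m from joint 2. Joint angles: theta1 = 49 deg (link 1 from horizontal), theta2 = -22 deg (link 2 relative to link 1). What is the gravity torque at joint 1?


Horizontal distance from joint 1 to link-1 COM:
  x_c1 = (L1/2)*cos(t1) = 1.4 * 0.6561 = 0.9185 m
Horizontal distance from joint 1 to link-2 COM:
  x_c2 = L1*cos(t1) + Lc2*cos(t1+t2)
       = 2.8*0.6561 + 0.5*0.891 = 2.2825 m
tau1 = m1*g*x_c1 + m2*g*x_c2
     = 6*9.81*0.9185 + 2*9.81*2.2825
     = 54.0619 + 44.782
     = 98.8439 Nm


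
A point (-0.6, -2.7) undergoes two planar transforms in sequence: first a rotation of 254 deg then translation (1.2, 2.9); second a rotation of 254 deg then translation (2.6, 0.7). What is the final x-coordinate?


After transform 1:
x1 = cos(254)*-0.6 - sin(254)*-2.7 + 1.2 = -1.23
y1 = sin(254)*-0.6 + cos(254)*-2.7 + 2.9 = 4.221
After transform 2:
x2 = cos(254)*-1.23 - sin(254)*4.221 + 2.6
= 6.9965


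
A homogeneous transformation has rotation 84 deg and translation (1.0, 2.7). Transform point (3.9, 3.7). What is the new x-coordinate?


x' = cos(theta)*px - sin(theta)*py + tx
= 0.1045*3.9 - 0.9945*3.7 + 1.0
= -2.2721


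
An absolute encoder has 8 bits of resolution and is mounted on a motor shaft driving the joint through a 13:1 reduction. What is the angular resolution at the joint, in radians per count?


counts = 2^8 = 256
effective counts at joint = 256 * 13 = 3328
resolution = 2*pi / 3328
= 0.0019 rad/count


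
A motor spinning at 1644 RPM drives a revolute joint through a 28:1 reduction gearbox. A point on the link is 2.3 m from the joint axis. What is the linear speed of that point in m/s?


omega_motor = 1644 * 2*pi/60 = 172.1593 rad/s
omega_joint = omega_motor / 28 = 6.1485 rad/s
v = omega_joint * r = 6.1485 * 2.3
= 14.1417 m/s


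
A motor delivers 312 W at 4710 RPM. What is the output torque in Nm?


omega = 4710 * 2*pi/60 = 493.23 rad/s
tau = P / omega = 312 / 493.23
= 0.6326 Nm


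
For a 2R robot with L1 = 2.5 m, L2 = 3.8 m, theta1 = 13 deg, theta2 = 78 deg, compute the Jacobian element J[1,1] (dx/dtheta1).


J[1,1] = -L1*sin(t1) - L2*sin(t1+t2)
= -2.5*sin(13) - 3.8*sin(91)
= -4.3618


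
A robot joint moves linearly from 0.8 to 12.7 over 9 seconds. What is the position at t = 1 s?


s = t/T = 1/9 = 0.1111
p(t) = p0 + (pf-p0)*s
= 0.8 + (12.7 - 0.8) * 0.1111
= 2.1222
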